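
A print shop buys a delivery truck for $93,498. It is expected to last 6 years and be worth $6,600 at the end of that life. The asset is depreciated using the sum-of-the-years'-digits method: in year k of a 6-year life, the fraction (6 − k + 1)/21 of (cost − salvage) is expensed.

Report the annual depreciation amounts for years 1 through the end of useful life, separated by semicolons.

$24,828; $20,690; $16,552; $12,414; $8,276; $4,138

Depreciable base = $93,498 − $6,600 = $86,898.
Sum of the years' digits = 6+5+4+3+2+1 = 21.
Year 1: $86,898 × 6/21 = $24,828. Book value $68,670.
Year 2: $86,898 × 5/21 = $20,690. Book value $47,980.
Year 3: $86,898 × 4/21 = $16,552. Book value $31,428.
Year 4: $86,898 × 3/21 = $12,414. Book value $19,014.
Year 5: $86,898 × 2/21 = $8,276. Book value $10,738.
Year 6: $86,898 × 1/21 = $4,138. Book value $6,600.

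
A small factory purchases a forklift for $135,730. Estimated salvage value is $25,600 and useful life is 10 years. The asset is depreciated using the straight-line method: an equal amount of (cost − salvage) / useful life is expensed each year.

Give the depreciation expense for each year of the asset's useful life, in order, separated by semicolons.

$11,013; $11,013; $11,013; $11,013; $11,013; $11,013; $11,013; $11,013; $11,013; $11,013

Depreciable base = $135,730 − $25,600 = $110,130.
Annual expense = $110,130 / 10 = $11,013.
End of year 1: book value $124,717.
End of year 2: book value $113,704.
End of year 3: book value $102,691.
End of year 4: book value $91,678.
End of year 5: book value $80,665.
End of year 6: book value $69,652.
End of year 7: book value $58,639.
End of year 8: book value $47,626.
End of year 9: book value $36,613.
End of year 10: book value $25,600.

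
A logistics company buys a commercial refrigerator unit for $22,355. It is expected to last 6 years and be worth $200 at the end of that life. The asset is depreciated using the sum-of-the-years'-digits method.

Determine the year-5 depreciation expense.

$2,110

Depreciable base = $22,355 − $200 = $22,155.
Sum of the years' digits = 6+5+4+3+2+1 = 21.
Year 1: $22,155 × 6/21 = $6,330. Book value $16,025.
Year 2: $22,155 × 5/21 = $5,275. Book value $10,750.
Year 3: $22,155 × 4/21 = $4,220. Book value $6,530.
Year 4: $22,155 × 3/21 = $3,165. Book value $3,365.
Year 5: $22,155 × 2/21 = $2,110. Book value $1,255.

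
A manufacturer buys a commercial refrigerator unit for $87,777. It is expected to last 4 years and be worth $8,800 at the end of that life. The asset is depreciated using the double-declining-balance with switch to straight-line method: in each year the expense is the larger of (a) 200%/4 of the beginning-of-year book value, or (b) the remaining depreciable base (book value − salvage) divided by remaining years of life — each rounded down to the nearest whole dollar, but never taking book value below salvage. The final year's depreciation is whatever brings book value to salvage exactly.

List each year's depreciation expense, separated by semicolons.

$43,888; $21,944; $10,972; $2,173

Depreciable base = $87,777 − $8,800 = $78,977.
Year 1: DB = ⌊$87,777 × 200%/4⌋ = $43,888; SL = ⌊$78,977/4⌋ = $19,744 → take DB $43,888. Book value $43,889.
Year 2: DB = ⌊$43,889 × 200%/4⌋ = $21,944; SL = ⌊$35,089/3⌋ = $11,696 → take DB $21,944. Book value $21,945.
Year 3: DB = ⌊$21,945 × 200%/4⌋ = $10,972; SL = ⌊$13,145/2⌋ = $6,572 → take DB $10,972. Book value $10,973.
Year 4 (final): $10,973 − $8,800 = $2,173. Book value $8,800.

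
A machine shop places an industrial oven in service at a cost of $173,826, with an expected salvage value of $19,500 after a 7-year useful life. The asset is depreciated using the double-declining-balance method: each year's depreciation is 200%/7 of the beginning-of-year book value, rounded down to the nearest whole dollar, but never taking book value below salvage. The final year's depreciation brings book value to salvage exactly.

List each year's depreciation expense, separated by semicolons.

Depreciable base = $173,826 − $19,500 = $154,326.
Year 1: ⌊$173,826 × 200%/7⌋ = $49,664. Book value $124,162.
Year 2: ⌊$124,162 × 200%/7⌋ = $35,474. Book value $88,688.
Year 3: ⌊$88,688 × 200%/7⌋ = $25,339. Book value $63,349.
Year 4: ⌊$63,349 × 200%/7⌋ = $18,099. Book value $45,250.
Year 5: ⌊$45,250 × 200%/7⌋ = $12,928. Book value $32,322.
Year 6: ⌊$32,322 × 200%/7⌋ = $9,234. Book value $23,088.
Year 7 (final): $23,088 − $19,500 = $3,588. Book value $19,500.

$49,664; $35,474; $25,339; $18,099; $12,928; $9,234; $3,588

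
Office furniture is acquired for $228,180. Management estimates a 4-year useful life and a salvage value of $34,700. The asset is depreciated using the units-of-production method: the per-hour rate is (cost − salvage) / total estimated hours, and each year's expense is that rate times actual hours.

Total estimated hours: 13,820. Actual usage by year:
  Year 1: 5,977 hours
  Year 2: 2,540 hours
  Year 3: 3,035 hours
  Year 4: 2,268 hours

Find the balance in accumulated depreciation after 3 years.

$161,728

Depreciable base = $228,180 − $34,700 = $193,480.
Rate = $193,480 / 13,820 hours = $14 per hour.
Year 1: 5,977 × $14 = $83,678. Book value $144,502.
Year 2: 2,540 × $14 = $35,560. Book value $108,942.
Year 3: 3,035 × $14 = $42,490. Book value $66,452.
Accumulated through year 3 = $228,180 − $66,452 = $161,728.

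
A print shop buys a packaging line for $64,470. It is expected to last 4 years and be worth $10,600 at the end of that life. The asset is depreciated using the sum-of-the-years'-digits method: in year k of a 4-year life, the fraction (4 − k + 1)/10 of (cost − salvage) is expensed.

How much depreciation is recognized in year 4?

Depreciable base = $64,470 − $10,600 = $53,870.
Sum of the years' digits = 4+3+2+1 = 10.
Year 1: $53,870 × 4/10 = $21,548. Book value $42,922.
Year 2: $53,870 × 3/10 = $16,161. Book value $26,761.
Year 3: $53,870 × 2/10 = $10,774. Book value $15,987.
Year 4: $53,870 × 1/10 = $5,387. Book value $10,600.

$5,387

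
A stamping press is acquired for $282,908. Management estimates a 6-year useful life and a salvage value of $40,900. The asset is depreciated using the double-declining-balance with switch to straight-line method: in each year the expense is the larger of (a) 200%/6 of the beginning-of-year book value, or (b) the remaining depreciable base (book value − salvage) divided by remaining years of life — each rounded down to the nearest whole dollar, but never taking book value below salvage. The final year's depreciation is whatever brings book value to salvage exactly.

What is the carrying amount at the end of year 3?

Depreciable base = $282,908 − $40,900 = $242,008.
Year 1: DB = ⌊$282,908 × 200%/6⌋ = $94,302; SL = ⌊$242,008/6⌋ = $40,334 → take DB $94,302. Book value $188,606.
Year 2: DB = ⌊$188,606 × 200%/6⌋ = $62,868; SL = ⌊$147,706/5⌋ = $29,541 → take DB $62,868. Book value $125,738.
Year 3: DB = ⌊$125,738 × 200%/6⌋ = $41,912; SL = ⌊$84,838/4⌋ = $21,209 → take DB $41,912. Book value $83,826.

$83,826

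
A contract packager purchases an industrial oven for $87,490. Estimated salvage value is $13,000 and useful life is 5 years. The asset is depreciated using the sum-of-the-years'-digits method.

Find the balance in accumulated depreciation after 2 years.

$44,694

Depreciable base = $87,490 − $13,000 = $74,490.
Sum of the years' digits = 5+4+3+2+1 = 15.
Year 1: $74,490 × 5/15 = $24,830. Book value $62,660.
Year 2: $74,490 × 4/15 = $19,864. Book value $42,796.
Accumulated through year 2 = $87,490 − $42,796 = $44,694.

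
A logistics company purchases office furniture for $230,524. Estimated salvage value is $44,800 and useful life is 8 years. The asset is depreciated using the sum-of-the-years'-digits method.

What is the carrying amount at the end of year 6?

$60,277

Depreciable base = $230,524 − $44,800 = $185,724.
Sum of the years' digits = 8+7+6+5+4+3+2+1 = 36.
Year 1: $185,724 × 8/36 = $41,272. Book value $189,252.
Year 2: $185,724 × 7/36 = $36,113. Book value $153,139.
Year 3: $185,724 × 6/36 = $30,954. Book value $122,185.
Year 4: $185,724 × 5/36 = $25,795. Book value $96,390.
Year 5: $185,724 × 4/36 = $20,636. Book value $75,754.
Year 6: $185,724 × 3/36 = $15,477. Book value $60,277.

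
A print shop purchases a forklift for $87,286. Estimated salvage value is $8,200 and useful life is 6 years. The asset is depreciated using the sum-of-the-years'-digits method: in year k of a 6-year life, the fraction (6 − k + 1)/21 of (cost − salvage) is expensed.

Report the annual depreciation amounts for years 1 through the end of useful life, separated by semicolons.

Depreciable base = $87,286 − $8,200 = $79,086.
Sum of the years' digits = 6+5+4+3+2+1 = 21.
Year 1: $79,086 × 6/21 = $22,596. Book value $64,690.
Year 2: $79,086 × 5/21 = $18,830. Book value $45,860.
Year 3: $79,086 × 4/21 = $15,064. Book value $30,796.
Year 4: $79,086 × 3/21 = $11,298. Book value $19,498.
Year 5: $79,086 × 2/21 = $7,532. Book value $11,966.
Year 6: $79,086 × 1/21 = $3,766. Book value $8,200.

$22,596; $18,830; $15,064; $11,298; $7,532; $3,766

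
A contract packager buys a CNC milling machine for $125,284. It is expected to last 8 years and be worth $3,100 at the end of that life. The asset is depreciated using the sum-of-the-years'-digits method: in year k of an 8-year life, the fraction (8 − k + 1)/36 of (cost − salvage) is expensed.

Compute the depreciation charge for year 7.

Depreciable base = $125,284 − $3,100 = $122,184.
Sum of the years' digits = 8+7+6+5+4+3+2+1 = 36.
Year 1: $122,184 × 8/36 = $27,152. Book value $98,132.
Year 2: $122,184 × 7/36 = $23,758. Book value $74,374.
Year 3: $122,184 × 6/36 = $20,364. Book value $54,010.
Year 4: $122,184 × 5/36 = $16,970. Book value $37,040.
Year 5: $122,184 × 4/36 = $13,576. Book value $23,464.
Year 6: $122,184 × 3/36 = $10,182. Book value $13,282.
Year 7: $122,184 × 2/36 = $6,788. Book value $6,494.

$6,788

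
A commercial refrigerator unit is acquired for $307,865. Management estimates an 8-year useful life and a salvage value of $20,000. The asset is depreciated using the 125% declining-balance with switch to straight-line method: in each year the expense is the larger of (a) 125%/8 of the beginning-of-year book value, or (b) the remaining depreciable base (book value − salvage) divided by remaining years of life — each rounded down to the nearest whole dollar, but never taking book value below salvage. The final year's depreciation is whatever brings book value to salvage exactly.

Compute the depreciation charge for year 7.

$32,986

Depreciable base = $307,865 − $20,000 = $287,865.
Year 1: DB = ⌊$307,865 × 125%/8⌋ = $48,103; SL = ⌊$287,865/8⌋ = $35,983 → take DB $48,103. Book value $259,762.
Year 2: DB = ⌊$259,762 × 125%/8⌋ = $40,587; SL = ⌊$239,762/7⌋ = $34,251 → take DB $40,587. Book value $219,175.
Year 3: DB = ⌊$219,175 × 125%/8⌋ = $34,246; SL = ⌊$199,175/6⌋ = $33,195 → take DB $34,246. Book value $184,929.
Year 4: DB = ⌊$184,929 × 125%/8⌋ = $28,895; SL = ⌊$164,929/5⌋ = $32,985 → take SL $32,985. Book value $151,944.
Year 5: DB = ⌊$151,944 × 125%/8⌋ = $23,741; SL = ⌊$131,944/4⌋ = $32,986 → take SL $32,986. Book value $118,958.
Year 6: DB = ⌊$118,958 × 125%/8⌋ = $18,587; SL = ⌊$98,958/3⌋ = $32,986 → take SL $32,986. Book value $85,972.
Year 7: DB = ⌊$85,972 × 125%/8⌋ = $13,433; SL = ⌊$65,972/2⌋ = $32,986 → take SL $32,986. Book value $52,986.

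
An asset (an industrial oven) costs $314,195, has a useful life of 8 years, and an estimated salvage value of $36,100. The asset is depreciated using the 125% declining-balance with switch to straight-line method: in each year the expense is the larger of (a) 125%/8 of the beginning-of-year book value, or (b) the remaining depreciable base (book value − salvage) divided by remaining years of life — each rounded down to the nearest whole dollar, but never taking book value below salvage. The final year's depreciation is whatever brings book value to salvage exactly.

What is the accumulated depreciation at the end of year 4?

$155,990

Depreciable base = $314,195 − $36,100 = $278,095.
Year 1: DB = ⌊$314,195 × 125%/8⌋ = $49,092; SL = ⌊$278,095/8⌋ = $34,761 → take DB $49,092. Book value $265,103.
Year 2: DB = ⌊$265,103 × 125%/8⌋ = $41,422; SL = ⌊$229,003/7⌋ = $32,714 → take DB $41,422. Book value $223,681.
Year 3: DB = ⌊$223,681 × 125%/8⌋ = $34,950; SL = ⌊$187,581/6⌋ = $31,263 → take DB $34,950. Book value $188,731.
Year 4: DB = ⌊$188,731 × 125%/8⌋ = $29,489; SL = ⌊$152,631/5⌋ = $30,526 → take SL $30,526. Book value $158,205.
Accumulated through year 4 = $314,195 − $158,205 = $155,990.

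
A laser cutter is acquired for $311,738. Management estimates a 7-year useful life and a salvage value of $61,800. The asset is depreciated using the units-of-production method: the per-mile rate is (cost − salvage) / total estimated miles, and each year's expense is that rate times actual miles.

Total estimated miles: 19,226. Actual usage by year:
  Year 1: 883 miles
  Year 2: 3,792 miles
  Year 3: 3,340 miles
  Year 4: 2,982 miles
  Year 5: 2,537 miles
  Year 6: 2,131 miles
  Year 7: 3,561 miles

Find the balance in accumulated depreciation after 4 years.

Depreciable base = $311,738 − $61,800 = $249,938.
Rate = $249,938 / 19,226 miles = $13 per mile.
Year 1: 883 × $13 = $11,479. Book value $300,259.
Year 2: 3,792 × $13 = $49,296. Book value $250,963.
Year 3: 3,340 × $13 = $43,420. Book value $207,543.
Year 4: 2,982 × $13 = $38,766. Book value $168,777.
Accumulated through year 4 = $311,738 − $168,777 = $142,961.

$142,961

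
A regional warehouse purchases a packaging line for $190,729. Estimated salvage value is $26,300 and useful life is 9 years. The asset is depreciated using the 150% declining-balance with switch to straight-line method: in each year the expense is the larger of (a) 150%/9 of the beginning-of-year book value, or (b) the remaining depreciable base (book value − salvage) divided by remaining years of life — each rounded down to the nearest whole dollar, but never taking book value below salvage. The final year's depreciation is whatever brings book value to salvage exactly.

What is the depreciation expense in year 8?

Depreciable base = $190,729 − $26,300 = $164,429.
Year 1: DB = ⌊$190,729 × 150%/9⌋ = $31,788; SL = ⌊$164,429/9⌋ = $18,269 → take DB $31,788. Book value $158,941.
Year 2: DB = ⌊$158,941 × 150%/9⌋ = $26,490; SL = ⌊$132,641/8⌋ = $16,580 → take DB $26,490. Book value $132,451.
Year 3: DB = ⌊$132,451 × 150%/9⌋ = $22,075; SL = ⌊$106,151/7⌋ = $15,164 → take DB $22,075. Book value $110,376.
Year 4: DB = ⌊$110,376 × 150%/9⌋ = $18,396; SL = ⌊$84,076/6⌋ = $14,012 → take DB $18,396. Book value $91,980.
Year 5: DB = ⌊$91,980 × 150%/9⌋ = $15,330; SL = ⌊$65,680/5⌋ = $13,136 → take DB $15,330. Book value $76,650.
Year 6: DB = ⌊$76,650 × 150%/9⌋ = $12,775; SL = ⌊$50,350/4⌋ = $12,587 → take DB $12,775. Book value $63,875.
Year 7: DB = ⌊$63,875 × 150%/9⌋ = $10,645; SL = ⌊$37,575/3⌋ = $12,525 → take SL $12,525. Book value $51,350.
Year 8: DB = ⌊$51,350 × 150%/9⌋ = $8,558; SL = ⌊$25,050/2⌋ = $12,525 → take SL $12,525. Book value $38,825.

$12,525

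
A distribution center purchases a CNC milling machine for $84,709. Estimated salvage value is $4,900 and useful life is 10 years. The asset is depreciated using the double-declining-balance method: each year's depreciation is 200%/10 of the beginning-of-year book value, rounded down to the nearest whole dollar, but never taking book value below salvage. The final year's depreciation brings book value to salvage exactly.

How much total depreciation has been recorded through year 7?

$66,942

Depreciable base = $84,709 − $4,900 = $79,809.
Year 1: ⌊$84,709 × 200%/10⌋ = $16,941. Book value $67,768.
Year 2: ⌊$67,768 × 200%/10⌋ = $13,553. Book value $54,215.
Year 3: ⌊$54,215 × 200%/10⌋ = $10,843. Book value $43,372.
Year 4: ⌊$43,372 × 200%/10⌋ = $8,674. Book value $34,698.
Year 5: ⌊$34,698 × 200%/10⌋ = $6,939. Book value $27,759.
Year 6: ⌊$27,759 × 200%/10⌋ = $5,551. Book value $22,208.
Year 7: ⌊$22,208 × 200%/10⌋ = $4,441. Book value $17,767.
Accumulated through year 7 = $84,709 − $17,767 = $66,942.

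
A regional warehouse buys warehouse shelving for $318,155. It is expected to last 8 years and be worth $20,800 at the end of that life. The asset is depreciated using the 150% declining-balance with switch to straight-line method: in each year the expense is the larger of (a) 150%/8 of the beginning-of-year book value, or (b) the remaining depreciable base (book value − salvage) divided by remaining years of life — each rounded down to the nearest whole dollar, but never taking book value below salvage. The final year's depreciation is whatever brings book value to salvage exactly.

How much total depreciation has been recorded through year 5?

Depreciable base = $318,155 − $20,800 = $297,355.
Year 1: DB = ⌊$318,155 × 150%/8⌋ = $59,654; SL = ⌊$297,355/8⌋ = $37,169 → take DB $59,654. Book value $258,501.
Year 2: DB = ⌊$258,501 × 150%/8⌋ = $48,468; SL = ⌊$237,701/7⌋ = $33,957 → take DB $48,468. Book value $210,033.
Year 3: DB = ⌊$210,033 × 150%/8⌋ = $39,381; SL = ⌊$189,233/6⌋ = $31,538 → take DB $39,381. Book value $170,652.
Year 4: DB = ⌊$170,652 × 150%/8⌋ = $31,997; SL = ⌊$149,852/5⌋ = $29,970 → take DB $31,997. Book value $138,655.
Year 5: DB = ⌊$138,655 × 150%/8⌋ = $25,997; SL = ⌊$117,855/4⌋ = $29,463 → take SL $29,463. Book value $109,192.
Accumulated through year 5 = $318,155 − $109,192 = $208,963.

$208,963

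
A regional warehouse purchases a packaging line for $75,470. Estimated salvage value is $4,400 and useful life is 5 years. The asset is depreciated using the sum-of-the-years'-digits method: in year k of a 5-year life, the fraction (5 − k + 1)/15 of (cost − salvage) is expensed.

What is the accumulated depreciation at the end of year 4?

$66,332

Depreciable base = $75,470 − $4,400 = $71,070.
Sum of the years' digits = 5+4+3+2+1 = 15.
Year 1: $71,070 × 5/15 = $23,690. Book value $51,780.
Year 2: $71,070 × 4/15 = $18,952. Book value $32,828.
Year 3: $71,070 × 3/15 = $14,214. Book value $18,614.
Year 4: $71,070 × 2/15 = $9,476. Book value $9,138.
Accumulated through year 4 = $75,470 − $9,138 = $66,332.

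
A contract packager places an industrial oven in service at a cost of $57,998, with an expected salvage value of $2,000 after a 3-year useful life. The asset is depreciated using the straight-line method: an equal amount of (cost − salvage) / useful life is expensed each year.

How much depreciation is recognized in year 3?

$18,666

Depreciable base = $57,998 − $2,000 = $55,998.
Annual expense = $55,998 / 3 = $18,666.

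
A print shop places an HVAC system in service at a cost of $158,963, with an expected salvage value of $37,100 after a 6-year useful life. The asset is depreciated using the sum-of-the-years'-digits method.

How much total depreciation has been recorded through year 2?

$63,833

Depreciable base = $158,963 − $37,100 = $121,863.
Sum of the years' digits = 6+5+4+3+2+1 = 21.
Year 1: $121,863 × 6/21 = $34,818. Book value $124,145.
Year 2: $121,863 × 5/21 = $29,015. Book value $95,130.
Accumulated through year 2 = $158,963 − $95,130 = $63,833.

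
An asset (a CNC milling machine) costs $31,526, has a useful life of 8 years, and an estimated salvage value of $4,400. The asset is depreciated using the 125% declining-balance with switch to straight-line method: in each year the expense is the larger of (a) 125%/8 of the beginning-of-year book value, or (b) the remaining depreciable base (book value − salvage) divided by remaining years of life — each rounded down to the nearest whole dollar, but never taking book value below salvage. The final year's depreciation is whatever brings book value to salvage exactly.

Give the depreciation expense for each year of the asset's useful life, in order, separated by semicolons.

Depreciable base = $31,526 − $4,400 = $27,126.
Year 1: DB = ⌊$31,526 × 125%/8⌋ = $4,925; SL = ⌊$27,126/8⌋ = $3,390 → take DB $4,925. Book value $26,601.
Year 2: DB = ⌊$26,601 × 125%/8⌋ = $4,156; SL = ⌊$22,201/7⌋ = $3,171 → take DB $4,156. Book value $22,445.
Year 3: DB = ⌊$22,445 × 125%/8⌋ = $3,507; SL = ⌊$18,045/6⌋ = $3,007 → take DB $3,507. Book value $18,938.
Year 4: DB = ⌊$18,938 × 125%/8⌋ = $2,959; SL = ⌊$14,538/5⌋ = $2,907 → take DB $2,959. Book value $15,979.
Year 5: DB = ⌊$15,979 × 125%/8⌋ = $2,496; SL = ⌊$11,579/4⌋ = $2,894 → take SL $2,894. Book value $13,085.
Year 6: DB = ⌊$13,085 × 125%/8⌋ = $2,044; SL = ⌊$8,685/3⌋ = $2,895 → take SL $2,895. Book value $10,190.
Year 7: DB = ⌊$10,190 × 125%/8⌋ = $1,592; SL = ⌊$5,790/2⌋ = $2,895 → take SL $2,895. Book value $7,295.
Year 8 (final): $7,295 − $4,400 = $2,895. Book value $4,400.

$4,925; $4,156; $3,507; $2,959; $2,894; $2,895; $2,895; $2,895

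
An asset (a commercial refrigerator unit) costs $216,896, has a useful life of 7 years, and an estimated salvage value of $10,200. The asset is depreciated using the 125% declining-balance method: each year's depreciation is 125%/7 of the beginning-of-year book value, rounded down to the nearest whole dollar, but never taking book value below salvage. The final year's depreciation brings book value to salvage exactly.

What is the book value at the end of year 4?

$98,750

Depreciable base = $216,896 − $10,200 = $206,696.
Year 1: ⌊$216,896 × 125%/7⌋ = $38,731. Book value $178,165.
Year 2: ⌊$178,165 × 125%/7⌋ = $31,815. Book value $146,350.
Year 3: ⌊$146,350 × 125%/7⌋ = $26,133. Book value $120,217.
Year 4: ⌊$120,217 × 125%/7⌋ = $21,467. Book value $98,750.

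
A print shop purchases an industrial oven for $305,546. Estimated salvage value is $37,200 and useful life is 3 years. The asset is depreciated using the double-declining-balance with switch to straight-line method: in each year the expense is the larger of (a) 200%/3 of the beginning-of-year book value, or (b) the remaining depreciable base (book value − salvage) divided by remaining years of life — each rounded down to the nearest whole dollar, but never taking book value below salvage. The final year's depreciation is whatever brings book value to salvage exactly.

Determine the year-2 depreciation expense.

$64,649

Depreciable base = $305,546 − $37,200 = $268,346.
Year 1: DB = ⌊$305,546 × 200%/3⌋ = $203,697; SL = ⌊$268,346/3⌋ = $89,448 → take DB $203,697. Book value $101,849.
Year 2: DB = ⌊$101,849 × 200%/3⌋ = $67,899; SL = ⌊$64,649/2⌋ = $32,324 → take DB $67,899, capped at $64,649. Book value $37,200.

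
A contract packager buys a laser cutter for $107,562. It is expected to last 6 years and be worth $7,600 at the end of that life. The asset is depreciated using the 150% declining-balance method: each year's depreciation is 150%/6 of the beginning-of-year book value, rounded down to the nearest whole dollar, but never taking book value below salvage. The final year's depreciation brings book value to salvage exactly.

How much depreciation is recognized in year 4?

Depreciable base = $107,562 − $7,600 = $99,962.
Year 1: ⌊$107,562 × 150%/6⌋ = $26,890. Book value $80,672.
Year 2: ⌊$80,672 × 150%/6⌋ = $20,168. Book value $60,504.
Year 3: ⌊$60,504 × 150%/6⌋ = $15,126. Book value $45,378.
Year 4: ⌊$45,378 × 150%/6⌋ = $11,344. Book value $34,034.

$11,344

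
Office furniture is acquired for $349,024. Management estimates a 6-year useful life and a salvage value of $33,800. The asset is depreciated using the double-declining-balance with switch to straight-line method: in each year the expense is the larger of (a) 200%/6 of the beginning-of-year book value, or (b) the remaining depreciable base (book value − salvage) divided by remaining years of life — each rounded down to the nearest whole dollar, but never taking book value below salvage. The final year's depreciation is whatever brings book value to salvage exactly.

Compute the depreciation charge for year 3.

$51,707

Depreciable base = $349,024 − $33,800 = $315,224.
Year 1: DB = ⌊$349,024 × 200%/6⌋ = $116,341; SL = ⌊$315,224/6⌋ = $52,537 → take DB $116,341. Book value $232,683.
Year 2: DB = ⌊$232,683 × 200%/6⌋ = $77,561; SL = ⌊$198,883/5⌋ = $39,776 → take DB $77,561. Book value $155,122.
Year 3: DB = ⌊$155,122 × 200%/6⌋ = $51,707; SL = ⌊$121,322/4⌋ = $30,330 → take DB $51,707. Book value $103,415.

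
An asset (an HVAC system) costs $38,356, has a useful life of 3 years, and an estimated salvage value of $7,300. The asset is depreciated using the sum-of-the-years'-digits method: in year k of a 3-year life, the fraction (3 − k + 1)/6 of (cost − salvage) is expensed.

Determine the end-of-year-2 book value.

$12,476

Depreciable base = $38,356 − $7,300 = $31,056.
Sum of the years' digits = 3+2+1 = 6.
Year 1: $31,056 × 3/6 = $15,528. Book value $22,828.
Year 2: $31,056 × 2/6 = $10,352. Book value $12,476.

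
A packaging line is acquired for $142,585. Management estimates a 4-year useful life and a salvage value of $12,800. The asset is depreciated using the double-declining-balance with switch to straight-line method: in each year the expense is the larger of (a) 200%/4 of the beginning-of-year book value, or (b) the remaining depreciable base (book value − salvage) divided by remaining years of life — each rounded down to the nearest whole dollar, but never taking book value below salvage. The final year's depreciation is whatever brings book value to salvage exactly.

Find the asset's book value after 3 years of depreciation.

Depreciable base = $142,585 − $12,800 = $129,785.
Year 1: DB = ⌊$142,585 × 200%/4⌋ = $71,292; SL = ⌊$129,785/4⌋ = $32,446 → take DB $71,292. Book value $71,293.
Year 2: DB = ⌊$71,293 × 200%/4⌋ = $35,646; SL = ⌊$58,493/3⌋ = $19,497 → take DB $35,646. Book value $35,647.
Year 3: DB = ⌊$35,647 × 200%/4⌋ = $17,823; SL = ⌊$22,847/2⌋ = $11,423 → take DB $17,823. Book value $17,824.

$17,824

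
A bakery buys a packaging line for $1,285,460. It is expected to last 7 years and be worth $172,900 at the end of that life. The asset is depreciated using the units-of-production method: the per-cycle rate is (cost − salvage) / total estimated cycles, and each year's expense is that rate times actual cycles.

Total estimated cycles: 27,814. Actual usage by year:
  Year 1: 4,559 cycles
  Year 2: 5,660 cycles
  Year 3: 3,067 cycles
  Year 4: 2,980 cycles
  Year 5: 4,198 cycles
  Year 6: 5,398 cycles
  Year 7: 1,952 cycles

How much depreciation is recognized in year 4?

Depreciable base = $1,285,460 − $172,900 = $1,112,560.
Rate = $1,112,560 / 27,814 cycles = $40 per cycle.
Year 1: 4,559 × $40 = $182,360. Book value $1,103,100.
Year 2: 5,660 × $40 = $226,400. Book value $876,700.
Year 3: 3,067 × $40 = $122,680. Book value $754,020.
Year 4: 2,980 × $40 = $119,200. Book value $634,820.

$119,200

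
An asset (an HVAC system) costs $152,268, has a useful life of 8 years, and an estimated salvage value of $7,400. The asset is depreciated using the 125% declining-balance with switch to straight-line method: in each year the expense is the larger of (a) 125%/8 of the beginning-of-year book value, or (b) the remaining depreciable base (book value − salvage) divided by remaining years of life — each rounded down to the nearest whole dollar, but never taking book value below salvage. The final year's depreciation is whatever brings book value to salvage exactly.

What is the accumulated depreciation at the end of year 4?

Depreciable base = $152,268 − $7,400 = $144,868.
Year 1: DB = ⌊$152,268 × 125%/8⌋ = $23,791; SL = ⌊$144,868/8⌋ = $18,108 → take DB $23,791. Book value $128,477.
Year 2: DB = ⌊$128,477 × 125%/8⌋ = $20,074; SL = ⌊$121,077/7⌋ = $17,296 → take DB $20,074. Book value $108,403.
Year 3: DB = ⌊$108,403 × 125%/8⌋ = $16,937; SL = ⌊$101,003/6⌋ = $16,833 → take DB $16,937. Book value $91,466.
Year 4: DB = ⌊$91,466 × 125%/8⌋ = $14,291; SL = ⌊$84,066/5⌋ = $16,813 → take SL $16,813. Book value $74,653.
Accumulated through year 4 = $152,268 − $74,653 = $77,615.

$77,615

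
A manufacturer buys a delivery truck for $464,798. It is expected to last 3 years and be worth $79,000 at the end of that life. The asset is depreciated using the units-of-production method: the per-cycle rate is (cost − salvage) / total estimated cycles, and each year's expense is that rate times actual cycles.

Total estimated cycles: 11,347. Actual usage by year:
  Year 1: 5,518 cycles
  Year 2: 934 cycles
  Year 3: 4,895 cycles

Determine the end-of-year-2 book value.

$245,430

Depreciable base = $464,798 − $79,000 = $385,798.
Rate = $385,798 / 11,347 cycles = $34 per cycle.
Year 1: 5,518 × $34 = $187,612. Book value $277,186.
Year 2: 934 × $34 = $31,756. Book value $245,430.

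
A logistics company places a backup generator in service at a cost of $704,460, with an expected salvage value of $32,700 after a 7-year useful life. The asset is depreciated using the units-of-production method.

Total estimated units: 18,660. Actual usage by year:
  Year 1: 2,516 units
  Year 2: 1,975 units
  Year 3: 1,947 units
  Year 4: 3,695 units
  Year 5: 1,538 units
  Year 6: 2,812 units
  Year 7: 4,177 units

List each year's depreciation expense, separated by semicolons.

$90,576; $71,100; $70,092; $133,020; $55,368; $101,232; $150,372

Depreciable base = $704,460 − $32,700 = $671,760.
Rate = $671,760 / 18,660 units = $36 per unit.
Year 1: 2,516 × $36 = $90,576. Book value $613,884.
Year 2: 1,975 × $36 = $71,100. Book value $542,784.
Year 3: 1,947 × $36 = $70,092. Book value $472,692.
Year 4: 3,695 × $36 = $133,020. Book value $339,672.
Year 5: 1,538 × $36 = $55,368. Book value $284,304.
Year 6: 2,812 × $36 = $101,232. Book value $183,072.
Year 7: 4,177 × $36 = $150,372. Book value $32,700.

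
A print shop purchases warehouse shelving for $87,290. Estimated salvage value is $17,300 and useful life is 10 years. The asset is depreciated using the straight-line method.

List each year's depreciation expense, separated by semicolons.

$6,999; $6,999; $6,999; $6,999; $6,999; $6,999; $6,999; $6,999; $6,999; $6,999

Depreciable base = $87,290 − $17,300 = $69,990.
Annual expense = $69,990 / 10 = $6,999.
End of year 1: book value $80,291.
End of year 2: book value $73,292.
End of year 3: book value $66,293.
End of year 4: book value $59,294.
End of year 5: book value $52,295.
End of year 6: book value $45,296.
End of year 7: book value $38,297.
End of year 8: book value $31,298.
End of year 9: book value $24,299.
End of year 10: book value $17,300.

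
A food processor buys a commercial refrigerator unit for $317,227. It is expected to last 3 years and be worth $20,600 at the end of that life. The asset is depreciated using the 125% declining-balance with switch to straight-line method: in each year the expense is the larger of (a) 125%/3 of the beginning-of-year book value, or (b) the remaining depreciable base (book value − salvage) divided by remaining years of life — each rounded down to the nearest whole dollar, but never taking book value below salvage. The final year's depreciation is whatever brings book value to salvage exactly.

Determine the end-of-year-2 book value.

Depreciable base = $317,227 − $20,600 = $296,627.
Year 1: DB = ⌊$317,227 × 125%/3⌋ = $132,177; SL = ⌊$296,627/3⌋ = $98,875 → take DB $132,177. Book value $185,050.
Year 2: DB = ⌊$185,050 × 125%/3⌋ = $77,104; SL = ⌊$164,450/2⌋ = $82,225 → take SL $82,225. Book value $102,825.

$102,825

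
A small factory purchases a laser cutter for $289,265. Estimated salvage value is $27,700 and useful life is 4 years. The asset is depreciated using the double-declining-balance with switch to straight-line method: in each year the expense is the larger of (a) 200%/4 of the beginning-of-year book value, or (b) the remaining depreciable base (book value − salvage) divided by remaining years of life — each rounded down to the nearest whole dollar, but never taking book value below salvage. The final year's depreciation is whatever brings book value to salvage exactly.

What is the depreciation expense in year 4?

Depreciable base = $289,265 − $27,700 = $261,565.
Year 1: DB = ⌊$289,265 × 200%/4⌋ = $144,632; SL = ⌊$261,565/4⌋ = $65,391 → take DB $144,632. Book value $144,633.
Year 2: DB = ⌊$144,633 × 200%/4⌋ = $72,316; SL = ⌊$116,933/3⌋ = $38,977 → take DB $72,316. Book value $72,317.
Year 3: DB = ⌊$72,317 × 200%/4⌋ = $36,158; SL = ⌊$44,617/2⌋ = $22,308 → take DB $36,158. Book value $36,159.
Year 4 (final): $36,159 − $27,700 = $8,459. Book value $27,700.

$8,459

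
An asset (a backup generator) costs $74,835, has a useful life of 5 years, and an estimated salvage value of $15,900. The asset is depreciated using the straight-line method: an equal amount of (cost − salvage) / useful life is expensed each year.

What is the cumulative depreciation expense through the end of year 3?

Depreciable base = $74,835 − $15,900 = $58,935.
Annual expense = $58,935 / 5 = $11,787.
End of year 1: book value $63,048.
End of year 2: book value $51,261.
End of year 3: book value $39,474.
Accumulated through year 3 = $74,835 − $39,474 = $35,361.

$35,361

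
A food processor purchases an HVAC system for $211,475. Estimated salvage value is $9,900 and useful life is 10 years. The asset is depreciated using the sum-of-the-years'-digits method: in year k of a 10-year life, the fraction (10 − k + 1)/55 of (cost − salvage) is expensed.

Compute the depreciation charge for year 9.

Depreciable base = $211,475 − $9,900 = $201,575.
Sum of the years' digits = 10+9+8+7+6+5+4+3+2+1 = 55.
Year 1: $201,575 × 10/55 = $36,650. Book value $174,825.
Year 2: $201,575 × 9/55 = $32,985. Book value $141,840.
Year 3: $201,575 × 8/55 = $29,320. Book value $112,520.
Year 4: $201,575 × 7/55 = $25,655. Book value $86,865.
Year 5: $201,575 × 6/55 = $21,990. Book value $64,875.
Year 6: $201,575 × 5/55 = $18,325. Book value $46,550.
Year 7: $201,575 × 4/55 = $14,660. Book value $31,890.
Year 8: $201,575 × 3/55 = $10,995. Book value $20,895.
Year 9: $201,575 × 2/55 = $7,330. Book value $13,565.

$7,330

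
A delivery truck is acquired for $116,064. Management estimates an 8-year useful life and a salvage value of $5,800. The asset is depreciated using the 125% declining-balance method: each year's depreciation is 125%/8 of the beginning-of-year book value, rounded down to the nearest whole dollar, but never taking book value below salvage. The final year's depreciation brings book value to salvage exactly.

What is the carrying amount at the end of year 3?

Depreciable base = $116,064 − $5,800 = $110,264.
Year 1: ⌊$116,064 × 125%/8⌋ = $18,135. Book value $97,929.
Year 2: ⌊$97,929 × 125%/8⌋ = $15,301. Book value $82,628.
Year 3: ⌊$82,628 × 125%/8⌋ = $12,910. Book value $69,718.

$69,718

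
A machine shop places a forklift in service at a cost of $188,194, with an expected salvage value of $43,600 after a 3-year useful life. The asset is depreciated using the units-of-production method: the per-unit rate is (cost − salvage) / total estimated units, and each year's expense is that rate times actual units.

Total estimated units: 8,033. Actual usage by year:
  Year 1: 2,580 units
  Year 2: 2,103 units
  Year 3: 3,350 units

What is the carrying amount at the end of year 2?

Depreciable base = $188,194 − $43,600 = $144,594.
Rate = $144,594 / 8,033 units = $18 per unit.
Year 1: 2,580 × $18 = $46,440. Book value $141,754.
Year 2: 2,103 × $18 = $37,854. Book value $103,900.

$103,900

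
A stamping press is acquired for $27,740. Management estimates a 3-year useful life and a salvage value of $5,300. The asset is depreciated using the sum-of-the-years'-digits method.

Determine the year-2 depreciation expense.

Depreciable base = $27,740 − $5,300 = $22,440.
Sum of the years' digits = 3+2+1 = 6.
Year 1: $22,440 × 3/6 = $11,220. Book value $16,520.
Year 2: $22,440 × 2/6 = $7,480. Book value $9,040.

$7,480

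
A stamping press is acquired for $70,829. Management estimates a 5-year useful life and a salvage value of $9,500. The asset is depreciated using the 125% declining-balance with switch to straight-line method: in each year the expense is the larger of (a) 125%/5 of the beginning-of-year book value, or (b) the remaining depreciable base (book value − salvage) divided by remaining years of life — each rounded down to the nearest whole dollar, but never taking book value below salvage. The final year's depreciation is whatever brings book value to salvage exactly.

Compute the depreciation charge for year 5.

Depreciable base = $70,829 − $9,500 = $61,329.
Year 1: DB = ⌊$70,829 × 125%/5⌋ = $17,707; SL = ⌊$61,329/5⌋ = $12,265 → take DB $17,707. Book value $53,122.
Year 2: DB = ⌊$53,122 × 125%/5⌋ = $13,280; SL = ⌊$43,622/4⌋ = $10,905 → take DB $13,280. Book value $39,842.
Year 3: DB = ⌊$39,842 × 125%/5⌋ = $9,960; SL = ⌊$30,342/3⌋ = $10,114 → take SL $10,114. Book value $29,728.
Year 4: DB = ⌊$29,728 × 125%/5⌋ = $7,432; SL = ⌊$20,228/2⌋ = $10,114 → take SL $10,114. Book value $19,614.
Year 5 (final): $19,614 − $9,500 = $10,114. Book value $9,500.

$10,114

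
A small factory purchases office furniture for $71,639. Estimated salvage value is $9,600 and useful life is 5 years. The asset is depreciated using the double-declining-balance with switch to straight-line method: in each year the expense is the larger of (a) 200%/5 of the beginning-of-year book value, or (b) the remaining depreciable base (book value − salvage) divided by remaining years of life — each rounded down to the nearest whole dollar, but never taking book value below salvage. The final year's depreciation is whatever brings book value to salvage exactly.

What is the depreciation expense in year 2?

$17,193

Depreciable base = $71,639 − $9,600 = $62,039.
Year 1: DB = ⌊$71,639 × 200%/5⌋ = $28,655; SL = ⌊$62,039/5⌋ = $12,407 → take DB $28,655. Book value $42,984.
Year 2: DB = ⌊$42,984 × 200%/5⌋ = $17,193; SL = ⌊$33,384/4⌋ = $8,346 → take DB $17,193. Book value $25,791.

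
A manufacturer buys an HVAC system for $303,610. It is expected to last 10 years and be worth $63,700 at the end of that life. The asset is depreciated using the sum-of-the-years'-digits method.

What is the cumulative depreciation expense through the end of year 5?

Depreciable base = $303,610 − $63,700 = $239,910.
Sum of the years' digits = 10+9+8+7+6+5+4+3+2+1 = 55.
Year 1: $239,910 × 10/55 = $43,620. Book value $259,990.
Year 2: $239,910 × 9/55 = $39,258. Book value $220,732.
Year 3: $239,910 × 8/55 = $34,896. Book value $185,836.
Year 4: $239,910 × 7/55 = $30,534. Book value $155,302.
Year 5: $239,910 × 6/55 = $26,172. Book value $129,130.
Accumulated through year 5 = $303,610 − $129,130 = $174,480.

$174,480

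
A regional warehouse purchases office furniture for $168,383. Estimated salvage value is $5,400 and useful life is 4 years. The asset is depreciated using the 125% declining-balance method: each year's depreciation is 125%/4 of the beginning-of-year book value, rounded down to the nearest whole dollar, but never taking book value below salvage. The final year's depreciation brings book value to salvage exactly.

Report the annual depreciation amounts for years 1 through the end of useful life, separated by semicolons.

Depreciable base = $168,383 − $5,400 = $162,983.
Year 1: ⌊$168,383 × 125%/4⌋ = $52,619. Book value $115,764.
Year 2: ⌊$115,764 × 125%/4⌋ = $36,176. Book value $79,588.
Year 3: ⌊$79,588 × 125%/4⌋ = $24,871. Book value $54,717.
Year 4 (final): $54,717 − $5,400 = $49,317. Book value $5,400.

$52,619; $36,176; $24,871; $49,317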